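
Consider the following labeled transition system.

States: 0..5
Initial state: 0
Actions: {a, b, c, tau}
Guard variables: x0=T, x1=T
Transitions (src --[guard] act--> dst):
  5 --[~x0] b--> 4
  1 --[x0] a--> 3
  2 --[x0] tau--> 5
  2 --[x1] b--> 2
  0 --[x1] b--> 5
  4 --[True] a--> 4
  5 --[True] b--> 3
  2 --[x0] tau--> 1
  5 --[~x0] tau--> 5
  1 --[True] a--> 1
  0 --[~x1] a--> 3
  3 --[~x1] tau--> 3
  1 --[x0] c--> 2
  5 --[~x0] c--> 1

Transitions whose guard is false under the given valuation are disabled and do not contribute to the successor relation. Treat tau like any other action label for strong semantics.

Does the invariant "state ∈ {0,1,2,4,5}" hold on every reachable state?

Answer: INVARIANT VIOLATED at state 3

Working:
Allowed set {0,1,2,4,5}
Reachable = {0,3,5}
  0: ✓
  3: outside
  5: ✓
witness against invariant: b·b → 3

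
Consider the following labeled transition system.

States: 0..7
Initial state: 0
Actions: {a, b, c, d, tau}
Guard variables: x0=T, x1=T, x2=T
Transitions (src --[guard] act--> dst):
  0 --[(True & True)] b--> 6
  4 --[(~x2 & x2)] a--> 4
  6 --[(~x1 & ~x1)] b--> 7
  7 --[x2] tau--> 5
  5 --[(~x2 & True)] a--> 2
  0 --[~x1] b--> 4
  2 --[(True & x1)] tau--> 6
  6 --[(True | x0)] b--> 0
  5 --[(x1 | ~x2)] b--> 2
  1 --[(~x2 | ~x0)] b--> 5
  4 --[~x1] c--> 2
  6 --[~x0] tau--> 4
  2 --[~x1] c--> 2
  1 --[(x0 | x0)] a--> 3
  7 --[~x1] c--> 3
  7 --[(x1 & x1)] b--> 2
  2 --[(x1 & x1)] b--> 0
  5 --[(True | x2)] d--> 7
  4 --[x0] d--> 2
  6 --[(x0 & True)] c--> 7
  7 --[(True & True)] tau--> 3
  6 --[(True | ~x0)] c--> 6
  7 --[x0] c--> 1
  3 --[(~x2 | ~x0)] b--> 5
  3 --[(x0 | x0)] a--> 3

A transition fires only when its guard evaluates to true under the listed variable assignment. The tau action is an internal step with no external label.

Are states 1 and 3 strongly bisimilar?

Answer: BISIMILAR

Analysis:
Refine partition for ~:
  π0 = {{0,1,2,3,4,5,6,7}}
  π1 = {{0},{1,3},{2},{4},{5},{6},{7}}
Fixed point at round 2; 7 class(es).
1∈{1,3}, 3∈{1,3}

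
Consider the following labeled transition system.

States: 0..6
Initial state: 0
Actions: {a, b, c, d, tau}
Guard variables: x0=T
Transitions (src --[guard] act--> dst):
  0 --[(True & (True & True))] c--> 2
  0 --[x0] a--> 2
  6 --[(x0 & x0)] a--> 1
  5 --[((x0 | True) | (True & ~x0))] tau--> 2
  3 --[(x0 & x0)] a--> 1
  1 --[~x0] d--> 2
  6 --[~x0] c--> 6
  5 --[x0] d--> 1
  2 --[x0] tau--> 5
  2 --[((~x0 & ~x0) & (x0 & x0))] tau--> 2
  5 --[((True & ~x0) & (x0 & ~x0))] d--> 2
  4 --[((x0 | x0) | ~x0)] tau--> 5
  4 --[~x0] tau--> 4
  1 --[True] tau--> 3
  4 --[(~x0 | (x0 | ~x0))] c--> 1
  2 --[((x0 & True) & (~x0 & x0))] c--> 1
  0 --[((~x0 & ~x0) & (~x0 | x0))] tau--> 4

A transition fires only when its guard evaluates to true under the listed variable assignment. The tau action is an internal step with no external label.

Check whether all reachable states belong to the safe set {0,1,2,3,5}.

Inv-set: {0,1,2,3,5}
Reach set: {0,1,2,3,5}
  0: ok
  1: ok
  2: ok
  3: ok
  5: ok

Answer: INVARIANT HOLDS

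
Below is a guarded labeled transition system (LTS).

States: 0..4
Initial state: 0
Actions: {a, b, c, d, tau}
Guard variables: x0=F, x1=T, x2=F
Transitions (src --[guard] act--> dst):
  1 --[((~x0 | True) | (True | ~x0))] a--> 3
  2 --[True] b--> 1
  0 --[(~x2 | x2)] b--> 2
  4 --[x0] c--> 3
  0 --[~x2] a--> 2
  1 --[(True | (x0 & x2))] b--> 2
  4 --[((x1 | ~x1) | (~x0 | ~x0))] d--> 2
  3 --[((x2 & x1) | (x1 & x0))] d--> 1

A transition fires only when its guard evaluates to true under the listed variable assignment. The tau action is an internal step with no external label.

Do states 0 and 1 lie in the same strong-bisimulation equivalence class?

Bisimulation quotient by refinement:
  round 0: {{0,1,2,3,4}}
  round 1: {{0,1},{2},{3},{4}}
  round 2: {{0},{1},{2},{3},{4}}
stable after 3 split(s): 5 block(s)
[0]={0}  [1]={1}

Answer: NOT BISIMILAR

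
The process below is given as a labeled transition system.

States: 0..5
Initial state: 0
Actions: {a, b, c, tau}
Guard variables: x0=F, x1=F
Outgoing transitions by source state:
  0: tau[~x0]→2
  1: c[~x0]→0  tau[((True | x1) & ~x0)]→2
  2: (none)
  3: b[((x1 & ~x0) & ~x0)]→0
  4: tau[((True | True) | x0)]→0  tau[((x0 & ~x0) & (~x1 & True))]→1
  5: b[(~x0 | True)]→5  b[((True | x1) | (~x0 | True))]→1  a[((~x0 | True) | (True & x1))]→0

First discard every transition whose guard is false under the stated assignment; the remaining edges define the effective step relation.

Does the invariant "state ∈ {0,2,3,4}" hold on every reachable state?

Allowed set {0,2,3,4}
Reachable = {0,2}
  0: ✓
  2: ✓

Answer: INVARIANT HOLDS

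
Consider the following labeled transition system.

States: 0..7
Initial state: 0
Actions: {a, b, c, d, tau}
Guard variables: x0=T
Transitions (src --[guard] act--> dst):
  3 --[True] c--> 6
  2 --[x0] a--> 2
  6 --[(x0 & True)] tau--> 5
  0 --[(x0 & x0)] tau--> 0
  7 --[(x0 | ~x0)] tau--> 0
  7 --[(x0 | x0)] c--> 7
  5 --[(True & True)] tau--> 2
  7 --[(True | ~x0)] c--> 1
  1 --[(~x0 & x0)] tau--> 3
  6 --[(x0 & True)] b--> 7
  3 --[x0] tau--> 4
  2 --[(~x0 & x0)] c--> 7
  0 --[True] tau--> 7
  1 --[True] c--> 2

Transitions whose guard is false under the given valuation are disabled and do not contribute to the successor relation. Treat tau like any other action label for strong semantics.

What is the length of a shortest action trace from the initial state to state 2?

Answer: 3

Trace:
BFS to 2:
  depth 0: {0}
  depth 1: {7}
  depth 2: {1}
  depth 3: {2}
depth(2)=3, e.g. tau·c·c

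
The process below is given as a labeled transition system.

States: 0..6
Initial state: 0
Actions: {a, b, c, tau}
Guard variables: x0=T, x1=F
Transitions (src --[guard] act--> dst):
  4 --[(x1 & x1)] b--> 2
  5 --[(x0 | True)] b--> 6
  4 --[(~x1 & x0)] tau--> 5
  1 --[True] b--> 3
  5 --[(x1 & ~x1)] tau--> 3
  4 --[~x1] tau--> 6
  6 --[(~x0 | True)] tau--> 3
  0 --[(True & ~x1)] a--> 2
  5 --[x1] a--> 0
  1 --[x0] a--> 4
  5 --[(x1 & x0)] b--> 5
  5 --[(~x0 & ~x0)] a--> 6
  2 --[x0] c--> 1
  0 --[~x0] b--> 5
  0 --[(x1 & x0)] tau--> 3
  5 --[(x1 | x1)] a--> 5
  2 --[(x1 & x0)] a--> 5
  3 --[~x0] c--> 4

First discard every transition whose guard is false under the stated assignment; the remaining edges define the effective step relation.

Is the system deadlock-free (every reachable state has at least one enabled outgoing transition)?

Reach set: {0,1,2,3,4,5,6}
  0: a→2  [deg 1]
  1: a→4  b→3  [deg 2]
  2: c→1  [deg 1]
  3: ∅  [STUCK]
  4: tau→5  tau→6  [deg 2]
  5: b→6  [deg 1]
  6: tau→3  [deg 1]
Path to 3: a·c·b

Answer: DEADLOCK at state 3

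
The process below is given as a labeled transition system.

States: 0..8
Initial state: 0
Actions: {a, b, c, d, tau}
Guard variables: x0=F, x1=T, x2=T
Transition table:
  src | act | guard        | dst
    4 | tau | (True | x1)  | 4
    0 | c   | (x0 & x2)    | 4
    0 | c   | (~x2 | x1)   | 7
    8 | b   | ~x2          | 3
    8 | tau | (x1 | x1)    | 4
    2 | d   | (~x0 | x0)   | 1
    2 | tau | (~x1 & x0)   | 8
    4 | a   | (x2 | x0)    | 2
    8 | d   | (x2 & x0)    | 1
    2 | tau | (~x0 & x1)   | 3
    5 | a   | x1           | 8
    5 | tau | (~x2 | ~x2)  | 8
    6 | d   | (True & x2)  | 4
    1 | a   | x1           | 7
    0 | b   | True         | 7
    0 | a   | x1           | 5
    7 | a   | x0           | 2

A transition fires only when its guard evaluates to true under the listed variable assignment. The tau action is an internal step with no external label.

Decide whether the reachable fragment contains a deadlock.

Reach set: {0,1,2,3,4,5,7,8}
  0: a→5  b→7  c→7  [3 exit(s)]
  1: a→7  [1 exit(s)]
  2: d→1  tau→3  [2 exit(s)]
  3: ∅  [STUCK]
  4: a→2  tau→4  [2 exit(s)]
  5: a→8  [1 exit(s)]
  7: ∅  [STUCK]
  8: tau→4  [1 exit(s)]
Path to 3: a·a·tau·a·tau

Answer: DEADLOCK at state 3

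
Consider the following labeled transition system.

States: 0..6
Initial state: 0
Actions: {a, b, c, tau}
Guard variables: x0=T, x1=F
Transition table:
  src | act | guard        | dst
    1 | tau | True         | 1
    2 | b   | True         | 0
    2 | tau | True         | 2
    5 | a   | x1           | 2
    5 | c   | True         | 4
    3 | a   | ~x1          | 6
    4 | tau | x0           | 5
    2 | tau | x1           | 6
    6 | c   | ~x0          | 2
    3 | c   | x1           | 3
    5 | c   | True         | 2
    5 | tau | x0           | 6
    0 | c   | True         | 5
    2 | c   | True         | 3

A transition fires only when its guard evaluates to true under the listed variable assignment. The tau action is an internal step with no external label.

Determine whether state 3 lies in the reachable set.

Guard filter leaves 10 enabled edge(s).
depth 0: {0}
depth 1: {5}  total {0,5}
depth 2: {2,4,6}  total {0,2,4,5,6}
depth 3: {3}  total {0,2,3,4,5,6}
R = {0,2,3,4,5,6}
Path to 3: c·c·c

Answer: REACHABLE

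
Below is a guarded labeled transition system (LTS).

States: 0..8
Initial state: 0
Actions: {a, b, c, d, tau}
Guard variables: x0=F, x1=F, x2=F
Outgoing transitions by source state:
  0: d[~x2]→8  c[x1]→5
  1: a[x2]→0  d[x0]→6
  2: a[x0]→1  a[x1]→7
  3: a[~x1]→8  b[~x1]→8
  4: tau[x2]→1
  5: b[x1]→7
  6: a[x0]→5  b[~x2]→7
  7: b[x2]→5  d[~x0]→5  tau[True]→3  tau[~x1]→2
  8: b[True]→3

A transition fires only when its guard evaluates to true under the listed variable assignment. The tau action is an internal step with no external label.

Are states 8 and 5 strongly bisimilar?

Bisimulation quotient by refinement:
  π0 = {{0,1,2,3,4,5,6,7,8}}
  π1 = {{0},{1,2,4,5},{3},{6,8},{7}}
  π2 = {{0},{1,2,4,5},{3},{6},{7},{8}}
6 equivalence class(es) (converged in 3)
[8]={8}  [5]={1,2,4,5}

Answer: NOT BISIMILAR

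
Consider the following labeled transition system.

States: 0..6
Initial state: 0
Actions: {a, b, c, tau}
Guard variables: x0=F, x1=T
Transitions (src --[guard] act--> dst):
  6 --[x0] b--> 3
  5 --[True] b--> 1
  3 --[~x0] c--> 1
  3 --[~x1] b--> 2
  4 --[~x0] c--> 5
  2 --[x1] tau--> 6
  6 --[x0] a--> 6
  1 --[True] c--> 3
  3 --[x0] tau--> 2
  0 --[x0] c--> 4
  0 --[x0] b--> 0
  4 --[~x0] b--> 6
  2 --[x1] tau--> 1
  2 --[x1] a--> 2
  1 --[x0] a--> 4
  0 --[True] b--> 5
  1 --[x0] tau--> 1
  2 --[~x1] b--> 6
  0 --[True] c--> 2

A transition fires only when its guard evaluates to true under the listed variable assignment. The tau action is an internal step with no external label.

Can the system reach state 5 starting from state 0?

Guard filter leaves 10 enabled edge(s).
Layer 0: {0}
Layer 1: {2,5}  cumulative {0,2,5}
Layer 2: {1,6}  cumulative {0,1,2,5,6}
Layer 3: {3}  cumulative {0,1,2,3,5,6}
Reachable = {0,1,2,3,5,6}
Path to 5: b

Answer: REACHABLE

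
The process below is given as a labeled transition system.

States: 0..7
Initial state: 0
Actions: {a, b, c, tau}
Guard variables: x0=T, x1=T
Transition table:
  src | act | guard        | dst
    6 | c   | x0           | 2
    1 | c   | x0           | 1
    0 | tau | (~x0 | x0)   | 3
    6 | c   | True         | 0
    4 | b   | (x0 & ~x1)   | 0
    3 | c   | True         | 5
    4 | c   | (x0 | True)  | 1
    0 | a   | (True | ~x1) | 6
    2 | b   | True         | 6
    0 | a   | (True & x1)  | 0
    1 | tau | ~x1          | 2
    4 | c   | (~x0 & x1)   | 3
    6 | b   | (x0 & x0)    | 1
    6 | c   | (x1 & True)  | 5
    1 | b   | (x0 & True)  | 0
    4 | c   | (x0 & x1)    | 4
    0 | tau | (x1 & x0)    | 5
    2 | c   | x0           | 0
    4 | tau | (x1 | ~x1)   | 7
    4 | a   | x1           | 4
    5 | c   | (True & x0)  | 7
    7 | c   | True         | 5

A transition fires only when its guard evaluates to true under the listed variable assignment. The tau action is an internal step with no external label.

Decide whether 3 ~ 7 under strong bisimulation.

Answer: BISIMILAR

Analysis:
Compute ~ classes (split until stable):
  round 0: {{0,1,2,3,4,5,6,7}}
  round 1: {{0},{1,2,6},{3,5,7},{4}}
  round 2: {{0},{1},{2},{3,5,7},{4},{6}}
stable after 3 split(s): 6 block(s)
class of 3: {3,5,7}; class of 7: {3,5,7}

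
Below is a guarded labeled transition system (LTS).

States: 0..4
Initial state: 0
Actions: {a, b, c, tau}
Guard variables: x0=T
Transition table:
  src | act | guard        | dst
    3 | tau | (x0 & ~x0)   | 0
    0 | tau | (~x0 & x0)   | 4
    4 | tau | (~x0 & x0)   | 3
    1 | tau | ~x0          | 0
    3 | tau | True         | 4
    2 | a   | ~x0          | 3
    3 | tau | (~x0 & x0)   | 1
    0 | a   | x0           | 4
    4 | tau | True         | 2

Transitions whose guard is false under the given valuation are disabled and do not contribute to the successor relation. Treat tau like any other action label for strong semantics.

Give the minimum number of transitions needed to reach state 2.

Layered search for 2:
  depth 0: {0}
  depth 1: {4}
  depth 2: {2}
2 enters at depth 2; path a·tau

Answer: 2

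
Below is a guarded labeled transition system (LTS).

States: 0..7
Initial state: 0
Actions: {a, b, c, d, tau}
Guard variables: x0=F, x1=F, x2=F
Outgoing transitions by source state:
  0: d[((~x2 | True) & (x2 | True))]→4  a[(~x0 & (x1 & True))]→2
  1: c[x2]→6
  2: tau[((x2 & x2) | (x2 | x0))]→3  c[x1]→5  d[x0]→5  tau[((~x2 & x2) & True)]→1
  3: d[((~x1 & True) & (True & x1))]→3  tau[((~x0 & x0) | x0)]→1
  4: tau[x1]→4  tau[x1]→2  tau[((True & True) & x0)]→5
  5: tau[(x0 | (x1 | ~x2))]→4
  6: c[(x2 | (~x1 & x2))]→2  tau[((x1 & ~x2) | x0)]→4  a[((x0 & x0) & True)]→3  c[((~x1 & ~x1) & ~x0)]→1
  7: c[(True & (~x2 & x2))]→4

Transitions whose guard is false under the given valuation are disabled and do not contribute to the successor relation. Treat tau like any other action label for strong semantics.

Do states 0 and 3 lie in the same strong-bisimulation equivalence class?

Answer: NOT BISIMILAR

Analysis:
Bisimulation quotient by refinement:
  π0 = {{0,1,2,3,4,5,6,7}}
  π1 = {{0},{1,2,3,4,7},{5},{6}}
4 equivalence class(es) (converged in 2)
class of 0: {0}; class of 3: {1,2,3,4,7}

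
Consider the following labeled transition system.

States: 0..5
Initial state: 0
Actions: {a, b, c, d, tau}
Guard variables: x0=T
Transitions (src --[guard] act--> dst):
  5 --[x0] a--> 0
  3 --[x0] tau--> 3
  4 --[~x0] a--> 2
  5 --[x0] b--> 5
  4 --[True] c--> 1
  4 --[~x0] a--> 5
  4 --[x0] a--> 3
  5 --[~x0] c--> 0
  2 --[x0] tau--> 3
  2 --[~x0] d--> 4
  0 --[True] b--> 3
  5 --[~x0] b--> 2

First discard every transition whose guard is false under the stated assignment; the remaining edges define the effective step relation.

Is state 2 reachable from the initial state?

Answer: UNREACHABLE

Working:
Guard filter leaves 7 enabled edge(s).
depth 0: {0}
depth 1: {3}  cumulative {0,3}
R = {0,3}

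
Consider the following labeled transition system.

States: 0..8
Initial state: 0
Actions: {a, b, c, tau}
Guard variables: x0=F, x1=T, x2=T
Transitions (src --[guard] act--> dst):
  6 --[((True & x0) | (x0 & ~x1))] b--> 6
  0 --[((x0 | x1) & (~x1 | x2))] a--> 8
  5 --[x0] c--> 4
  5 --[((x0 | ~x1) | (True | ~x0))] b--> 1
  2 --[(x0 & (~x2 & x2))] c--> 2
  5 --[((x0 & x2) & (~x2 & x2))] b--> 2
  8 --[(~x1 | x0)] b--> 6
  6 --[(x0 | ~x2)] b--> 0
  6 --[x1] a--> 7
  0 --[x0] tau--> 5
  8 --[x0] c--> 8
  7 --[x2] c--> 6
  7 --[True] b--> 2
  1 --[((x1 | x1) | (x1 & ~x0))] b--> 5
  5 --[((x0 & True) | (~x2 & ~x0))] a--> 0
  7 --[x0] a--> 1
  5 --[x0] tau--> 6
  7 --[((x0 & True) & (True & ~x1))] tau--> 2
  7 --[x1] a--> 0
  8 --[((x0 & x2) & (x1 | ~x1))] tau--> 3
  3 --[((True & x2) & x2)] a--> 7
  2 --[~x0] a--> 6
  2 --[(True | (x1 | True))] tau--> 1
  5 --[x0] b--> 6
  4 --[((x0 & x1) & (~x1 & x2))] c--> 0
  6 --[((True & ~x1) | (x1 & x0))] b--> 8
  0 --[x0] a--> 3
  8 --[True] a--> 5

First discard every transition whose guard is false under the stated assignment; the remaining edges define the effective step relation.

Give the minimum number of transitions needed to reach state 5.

Answer: 2

Analysis:
BFS to 5:
  depth 0: {0}
  depth 1: {8}
  depth 2: {5}
5 enters at depth 2; path a·a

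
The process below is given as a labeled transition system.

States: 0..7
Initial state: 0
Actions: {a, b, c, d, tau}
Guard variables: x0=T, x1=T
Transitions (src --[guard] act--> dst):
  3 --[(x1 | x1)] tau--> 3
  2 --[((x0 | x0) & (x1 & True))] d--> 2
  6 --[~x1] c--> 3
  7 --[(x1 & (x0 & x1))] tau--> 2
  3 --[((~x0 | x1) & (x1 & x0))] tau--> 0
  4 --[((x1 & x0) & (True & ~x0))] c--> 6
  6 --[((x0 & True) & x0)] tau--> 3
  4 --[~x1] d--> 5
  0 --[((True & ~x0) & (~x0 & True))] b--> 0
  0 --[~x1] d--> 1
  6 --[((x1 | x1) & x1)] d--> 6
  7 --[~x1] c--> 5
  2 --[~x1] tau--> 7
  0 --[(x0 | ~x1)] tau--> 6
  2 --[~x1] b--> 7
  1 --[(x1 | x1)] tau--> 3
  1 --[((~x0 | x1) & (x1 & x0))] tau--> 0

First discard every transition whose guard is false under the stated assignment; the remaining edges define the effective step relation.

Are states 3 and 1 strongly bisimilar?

Refine partition for ~:
  P[0] = {{0,1,2,3,4,5,6,7}}
  P[1] = {{0,1,3,7},{2},{4,5},{6}}
  P[2] = {{0},{1,3},{2},{4,5},{6},{7}}
Fixed point at round 3; 6 class(es).
3∈{1,3}, 1∈{1,3}

Answer: BISIMILAR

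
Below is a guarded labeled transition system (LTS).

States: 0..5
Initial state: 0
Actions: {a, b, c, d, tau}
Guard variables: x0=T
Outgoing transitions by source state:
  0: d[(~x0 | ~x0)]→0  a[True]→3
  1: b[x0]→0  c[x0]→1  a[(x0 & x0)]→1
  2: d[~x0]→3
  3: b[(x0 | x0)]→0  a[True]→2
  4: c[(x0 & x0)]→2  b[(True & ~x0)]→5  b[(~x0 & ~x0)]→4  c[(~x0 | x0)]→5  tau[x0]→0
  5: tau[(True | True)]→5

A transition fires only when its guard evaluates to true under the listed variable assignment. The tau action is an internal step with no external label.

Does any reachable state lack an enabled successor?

Answer: DEADLOCK at state 2

Trace:
Reach set: {0,2,3}
  0: a→3  [1 out]
  2: ∅  [deadlock]
  3: a→2  b→0  [2 out]
trace reaching 2: a·a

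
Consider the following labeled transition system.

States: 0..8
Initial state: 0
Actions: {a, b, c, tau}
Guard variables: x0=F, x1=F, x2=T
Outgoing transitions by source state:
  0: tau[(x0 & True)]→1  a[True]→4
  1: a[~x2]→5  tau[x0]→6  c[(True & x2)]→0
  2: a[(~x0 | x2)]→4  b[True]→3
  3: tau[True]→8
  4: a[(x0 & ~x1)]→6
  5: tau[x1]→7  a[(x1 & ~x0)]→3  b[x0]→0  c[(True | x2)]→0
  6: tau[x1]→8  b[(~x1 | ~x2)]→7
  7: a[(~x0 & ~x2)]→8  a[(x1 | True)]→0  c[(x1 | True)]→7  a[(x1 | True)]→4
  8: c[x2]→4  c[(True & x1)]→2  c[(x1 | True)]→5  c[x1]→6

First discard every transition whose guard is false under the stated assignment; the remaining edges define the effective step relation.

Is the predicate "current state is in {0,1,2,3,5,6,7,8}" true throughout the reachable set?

Inv-set: {0,1,2,3,5,6,7,8}
Reach set: {0,4}
  0: safe
  4: ✗ unsafe
reach 4 via a — violates

Answer: INVARIANT VIOLATED at state 4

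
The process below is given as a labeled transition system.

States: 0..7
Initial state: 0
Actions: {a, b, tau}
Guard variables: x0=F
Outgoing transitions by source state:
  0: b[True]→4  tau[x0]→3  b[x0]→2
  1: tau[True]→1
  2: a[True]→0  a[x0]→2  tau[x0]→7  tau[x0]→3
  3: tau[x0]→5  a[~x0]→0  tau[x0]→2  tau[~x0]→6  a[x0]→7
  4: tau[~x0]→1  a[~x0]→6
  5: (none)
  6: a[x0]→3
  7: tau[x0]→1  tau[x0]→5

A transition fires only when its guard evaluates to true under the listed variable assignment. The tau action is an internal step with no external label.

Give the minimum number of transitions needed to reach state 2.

Answer: UNREACHABLE

Trace:
BFS to 2:
  L0 = {0}
  L1 = {4}
  L2 = {1,6}
2 never appears.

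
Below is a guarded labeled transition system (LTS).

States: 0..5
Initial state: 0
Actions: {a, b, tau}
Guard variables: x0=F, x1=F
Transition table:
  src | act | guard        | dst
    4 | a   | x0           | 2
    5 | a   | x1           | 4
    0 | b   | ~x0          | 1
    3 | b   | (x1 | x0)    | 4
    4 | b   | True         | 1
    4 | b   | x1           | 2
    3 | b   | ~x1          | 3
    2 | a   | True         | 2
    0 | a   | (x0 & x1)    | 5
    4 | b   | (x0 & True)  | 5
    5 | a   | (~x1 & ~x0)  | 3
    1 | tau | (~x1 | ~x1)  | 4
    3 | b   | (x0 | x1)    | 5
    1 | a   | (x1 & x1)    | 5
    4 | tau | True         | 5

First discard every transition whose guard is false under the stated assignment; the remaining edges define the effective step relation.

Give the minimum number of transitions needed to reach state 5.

Answer: 3

Analysis:
Layered search for 5:
  depth 0: {0}
  depth 1: {1}
  depth 2: {4}
  depth 3: {5}
first hit 5 at d=3 via b·tau·tau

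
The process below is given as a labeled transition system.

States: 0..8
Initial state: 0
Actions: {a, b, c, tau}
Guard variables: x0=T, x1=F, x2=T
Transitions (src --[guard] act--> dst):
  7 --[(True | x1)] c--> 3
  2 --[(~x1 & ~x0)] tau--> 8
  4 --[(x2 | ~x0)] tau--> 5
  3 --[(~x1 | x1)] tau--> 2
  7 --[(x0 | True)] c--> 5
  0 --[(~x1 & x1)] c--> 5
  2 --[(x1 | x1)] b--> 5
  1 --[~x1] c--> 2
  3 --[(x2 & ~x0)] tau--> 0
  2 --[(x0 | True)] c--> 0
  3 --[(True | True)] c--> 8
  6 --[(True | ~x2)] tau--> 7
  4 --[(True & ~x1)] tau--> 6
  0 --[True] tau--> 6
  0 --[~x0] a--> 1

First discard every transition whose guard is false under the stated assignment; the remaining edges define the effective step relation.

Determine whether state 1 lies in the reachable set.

After dropping false guards: 10 live edges.
L0 = {0}
L1 = {6}  cumulative {0,6}
L2 = {7}  cumulative {0,6,7}
L3 = {3,5}  cumulative {0,3,5,6,7}
L4 = {2,8}  cumulative {0,2,3,5,6,7,8}
R = {0,2,3,5,6,7,8}

Answer: UNREACHABLE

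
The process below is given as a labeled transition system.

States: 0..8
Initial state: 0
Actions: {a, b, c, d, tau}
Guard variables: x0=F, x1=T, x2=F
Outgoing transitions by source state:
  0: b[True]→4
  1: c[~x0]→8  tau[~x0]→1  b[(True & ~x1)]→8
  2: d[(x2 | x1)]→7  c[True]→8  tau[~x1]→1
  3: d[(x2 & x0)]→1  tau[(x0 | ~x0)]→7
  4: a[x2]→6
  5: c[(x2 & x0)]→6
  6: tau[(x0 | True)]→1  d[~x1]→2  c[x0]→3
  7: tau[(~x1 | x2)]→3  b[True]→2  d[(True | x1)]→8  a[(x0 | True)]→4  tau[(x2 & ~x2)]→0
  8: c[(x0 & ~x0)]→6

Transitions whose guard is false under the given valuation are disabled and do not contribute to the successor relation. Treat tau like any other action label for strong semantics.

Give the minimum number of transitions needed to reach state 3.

BFS to 3:
  depth 0: {0}
  depth 1: {4}
3 never appears.

Answer: UNREACHABLE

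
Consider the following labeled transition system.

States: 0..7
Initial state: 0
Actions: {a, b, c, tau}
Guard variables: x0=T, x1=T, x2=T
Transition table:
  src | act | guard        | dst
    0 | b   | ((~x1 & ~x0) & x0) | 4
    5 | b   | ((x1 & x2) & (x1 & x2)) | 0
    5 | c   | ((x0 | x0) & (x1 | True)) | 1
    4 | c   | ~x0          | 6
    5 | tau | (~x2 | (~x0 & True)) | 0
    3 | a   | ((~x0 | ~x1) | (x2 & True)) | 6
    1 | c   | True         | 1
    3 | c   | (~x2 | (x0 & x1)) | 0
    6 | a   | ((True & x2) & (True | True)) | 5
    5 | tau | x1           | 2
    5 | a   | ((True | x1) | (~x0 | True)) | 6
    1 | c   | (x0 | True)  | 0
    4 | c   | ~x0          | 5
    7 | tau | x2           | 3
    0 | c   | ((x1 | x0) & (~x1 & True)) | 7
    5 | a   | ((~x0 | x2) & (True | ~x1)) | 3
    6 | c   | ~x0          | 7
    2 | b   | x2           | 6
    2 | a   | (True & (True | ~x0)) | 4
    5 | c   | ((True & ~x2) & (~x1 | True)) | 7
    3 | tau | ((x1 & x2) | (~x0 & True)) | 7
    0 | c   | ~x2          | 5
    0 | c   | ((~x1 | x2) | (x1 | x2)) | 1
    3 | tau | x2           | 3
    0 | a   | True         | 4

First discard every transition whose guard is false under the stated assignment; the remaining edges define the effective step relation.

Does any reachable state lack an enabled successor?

R = {0,1,4}
  0: a→4  c→1  [2 exit(s)]
  1: c→0  c→1  [2 exit(s)]
  4: ∅  [deadlock]
trace reaching 4: a

Answer: DEADLOCK at state 4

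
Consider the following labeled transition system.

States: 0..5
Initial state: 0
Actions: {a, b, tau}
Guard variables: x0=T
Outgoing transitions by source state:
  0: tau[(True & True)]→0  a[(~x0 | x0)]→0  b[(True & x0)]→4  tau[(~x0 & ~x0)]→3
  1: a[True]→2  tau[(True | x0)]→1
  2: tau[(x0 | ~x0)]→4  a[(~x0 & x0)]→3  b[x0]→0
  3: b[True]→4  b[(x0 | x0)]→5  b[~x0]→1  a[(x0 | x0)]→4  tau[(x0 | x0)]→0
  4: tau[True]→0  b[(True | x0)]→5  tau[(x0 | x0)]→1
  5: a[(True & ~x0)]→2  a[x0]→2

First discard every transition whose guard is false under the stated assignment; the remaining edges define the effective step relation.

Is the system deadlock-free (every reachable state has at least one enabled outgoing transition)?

Answer: DEADLOCK-FREE

Analysis:
R = {0,1,2,4,5}
  0: a→0  b→4  tau→0  [3 out]
  1: a→2  tau→1  [2 out]
  2: b→0  tau→4  [2 out]
  4: b→5  tau→0  tau→1  [3 out]
  5: a→2  [1 out]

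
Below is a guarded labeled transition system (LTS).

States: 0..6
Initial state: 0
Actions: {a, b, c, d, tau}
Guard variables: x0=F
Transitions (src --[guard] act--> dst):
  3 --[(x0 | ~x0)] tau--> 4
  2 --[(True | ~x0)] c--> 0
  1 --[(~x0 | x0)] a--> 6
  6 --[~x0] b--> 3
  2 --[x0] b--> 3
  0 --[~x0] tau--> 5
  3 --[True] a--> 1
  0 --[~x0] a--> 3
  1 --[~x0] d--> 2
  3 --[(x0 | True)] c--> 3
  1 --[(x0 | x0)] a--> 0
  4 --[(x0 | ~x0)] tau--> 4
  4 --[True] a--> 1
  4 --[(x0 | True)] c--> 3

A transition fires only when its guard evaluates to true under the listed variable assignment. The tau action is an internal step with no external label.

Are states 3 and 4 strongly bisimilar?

Refine partition for ~:
  P[0] = {{0,1,2,3,4,5,6}}
  P[1] = {{0},{1},{2},{3,4},{5},{6}}
Fixed point at round 2; 6 class(es).
3∈{3,4}, 4∈{3,4}

Answer: BISIMILAR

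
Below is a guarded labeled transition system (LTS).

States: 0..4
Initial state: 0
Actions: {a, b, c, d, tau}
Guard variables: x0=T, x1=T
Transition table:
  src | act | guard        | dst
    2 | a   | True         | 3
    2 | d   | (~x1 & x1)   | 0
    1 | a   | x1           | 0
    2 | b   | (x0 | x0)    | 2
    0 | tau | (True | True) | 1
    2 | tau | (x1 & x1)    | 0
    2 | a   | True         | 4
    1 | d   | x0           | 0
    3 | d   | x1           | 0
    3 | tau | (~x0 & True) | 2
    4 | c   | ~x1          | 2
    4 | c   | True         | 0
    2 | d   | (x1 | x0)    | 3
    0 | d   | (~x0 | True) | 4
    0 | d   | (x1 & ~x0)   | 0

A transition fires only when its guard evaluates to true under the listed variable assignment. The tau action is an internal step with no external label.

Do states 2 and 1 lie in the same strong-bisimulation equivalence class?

Refine partition for ~:
  round 0: {{0,1,2,3,4}}
  round 1: {{0},{1},{2},{3},{4}}
5 equivalence class(es) (converged in 2)
[2]={2}  [1]={1}

Answer: NOT BISIMILAR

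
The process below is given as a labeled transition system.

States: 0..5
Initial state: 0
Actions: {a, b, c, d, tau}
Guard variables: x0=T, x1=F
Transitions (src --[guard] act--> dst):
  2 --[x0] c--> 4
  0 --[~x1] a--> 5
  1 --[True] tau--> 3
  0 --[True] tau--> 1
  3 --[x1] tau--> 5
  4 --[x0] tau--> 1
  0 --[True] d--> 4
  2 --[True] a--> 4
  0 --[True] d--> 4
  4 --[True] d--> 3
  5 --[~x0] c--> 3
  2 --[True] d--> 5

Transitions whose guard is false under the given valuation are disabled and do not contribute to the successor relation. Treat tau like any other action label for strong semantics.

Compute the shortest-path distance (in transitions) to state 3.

Layered search for 3:
  L0 = {0}
  L1 = {1,4,5}
  L2 = {3}
depth(3)=2, e.g. d·d

Answer: 2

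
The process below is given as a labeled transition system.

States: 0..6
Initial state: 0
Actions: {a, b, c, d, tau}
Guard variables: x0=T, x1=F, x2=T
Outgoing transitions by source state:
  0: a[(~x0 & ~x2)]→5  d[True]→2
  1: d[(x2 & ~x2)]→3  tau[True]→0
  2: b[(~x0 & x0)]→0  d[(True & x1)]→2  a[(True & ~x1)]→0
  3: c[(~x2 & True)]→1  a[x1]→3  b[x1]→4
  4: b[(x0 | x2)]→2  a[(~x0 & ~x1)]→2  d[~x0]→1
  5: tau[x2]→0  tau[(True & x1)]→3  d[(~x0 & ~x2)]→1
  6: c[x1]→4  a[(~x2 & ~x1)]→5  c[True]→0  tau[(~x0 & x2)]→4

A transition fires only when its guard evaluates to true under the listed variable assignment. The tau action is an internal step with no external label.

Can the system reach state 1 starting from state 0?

6 transition(s) survive guard evaluation.
Layer 0: {0}
Layer 1: {2}  now seen {0,2}
R = {0,2}

Answer: UNREACHABLE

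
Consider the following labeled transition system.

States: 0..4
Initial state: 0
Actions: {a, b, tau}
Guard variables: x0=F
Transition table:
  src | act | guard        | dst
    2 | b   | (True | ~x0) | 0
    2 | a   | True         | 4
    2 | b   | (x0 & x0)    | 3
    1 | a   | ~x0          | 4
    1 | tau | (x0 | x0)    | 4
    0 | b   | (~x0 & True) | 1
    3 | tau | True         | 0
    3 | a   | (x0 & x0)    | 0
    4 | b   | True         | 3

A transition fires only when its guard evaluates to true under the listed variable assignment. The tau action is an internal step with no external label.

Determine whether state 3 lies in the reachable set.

Guard filter leaves 6 enabled edge(s).
L0 = {0}
L1 = {1}  total {0,1}
L2 = {4}  total {0,1,4}
L3 = {3}  total {0,1,3,4}
R = {0,1,3,4}
trace reaching 3: b·a·b

Answer: REACHABLE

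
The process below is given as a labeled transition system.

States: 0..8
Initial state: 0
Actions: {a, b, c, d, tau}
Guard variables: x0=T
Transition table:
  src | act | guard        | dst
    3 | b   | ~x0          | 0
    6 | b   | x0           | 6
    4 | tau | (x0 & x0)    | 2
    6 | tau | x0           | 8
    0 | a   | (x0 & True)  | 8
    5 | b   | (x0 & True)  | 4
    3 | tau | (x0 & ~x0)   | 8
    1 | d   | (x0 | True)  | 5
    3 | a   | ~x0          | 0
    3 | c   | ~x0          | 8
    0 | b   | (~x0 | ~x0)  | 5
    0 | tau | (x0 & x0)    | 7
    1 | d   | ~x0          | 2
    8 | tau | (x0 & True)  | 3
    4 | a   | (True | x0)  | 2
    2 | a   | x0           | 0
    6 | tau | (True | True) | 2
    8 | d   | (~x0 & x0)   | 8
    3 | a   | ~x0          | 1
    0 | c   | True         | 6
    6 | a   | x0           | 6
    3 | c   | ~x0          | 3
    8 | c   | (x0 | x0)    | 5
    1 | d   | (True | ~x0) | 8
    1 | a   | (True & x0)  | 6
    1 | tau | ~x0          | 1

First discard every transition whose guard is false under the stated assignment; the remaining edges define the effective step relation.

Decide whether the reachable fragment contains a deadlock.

R = {0,2,3,4,5,6,7,8}
  0: a→8  c→6  tau→7  [deg 3]
  2: a→0  [deg 1]
  3: ∅  [no exit]
  4: a→2  tau→2  [deg 2]
  5: b→4  [deg 1]
  6: a→6  b→6  tau→2  tau→8  [deg 4]
  7: ∅  [no exit]
  8: c→5  tau→3  [deg 2]
trace reaching 3: a·tau

Answer: DEADLOCK at state 3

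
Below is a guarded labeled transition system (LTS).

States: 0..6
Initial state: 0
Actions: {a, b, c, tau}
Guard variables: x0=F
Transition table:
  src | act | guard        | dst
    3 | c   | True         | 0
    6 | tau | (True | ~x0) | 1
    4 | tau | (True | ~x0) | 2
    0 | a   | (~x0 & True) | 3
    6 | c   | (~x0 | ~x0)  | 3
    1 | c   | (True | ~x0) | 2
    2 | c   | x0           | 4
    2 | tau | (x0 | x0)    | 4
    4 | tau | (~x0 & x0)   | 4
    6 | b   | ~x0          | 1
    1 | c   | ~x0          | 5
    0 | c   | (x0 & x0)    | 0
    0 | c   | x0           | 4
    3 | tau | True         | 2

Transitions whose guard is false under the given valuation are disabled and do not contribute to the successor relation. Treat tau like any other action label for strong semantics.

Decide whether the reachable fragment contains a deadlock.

Reach set: {0,2,3}
  0: a→3  [1 out]
  2: ∅  [no exit]
  3: c→0  tau→2  [2 out]
Path to 2: a·tau

Answer: DEADLOCK at state 2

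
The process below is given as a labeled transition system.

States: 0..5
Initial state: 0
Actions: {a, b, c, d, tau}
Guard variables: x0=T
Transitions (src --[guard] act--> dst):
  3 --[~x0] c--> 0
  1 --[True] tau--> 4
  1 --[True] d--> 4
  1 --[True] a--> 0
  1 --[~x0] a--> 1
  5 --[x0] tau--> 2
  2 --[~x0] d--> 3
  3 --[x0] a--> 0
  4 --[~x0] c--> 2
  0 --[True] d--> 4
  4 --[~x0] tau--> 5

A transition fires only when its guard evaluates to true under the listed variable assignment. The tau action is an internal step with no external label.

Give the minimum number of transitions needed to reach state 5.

Answer: UNREACHABLE

Trace:
BFS to 5:
  L0 = {0}
  L1 = {4}
5 never appears.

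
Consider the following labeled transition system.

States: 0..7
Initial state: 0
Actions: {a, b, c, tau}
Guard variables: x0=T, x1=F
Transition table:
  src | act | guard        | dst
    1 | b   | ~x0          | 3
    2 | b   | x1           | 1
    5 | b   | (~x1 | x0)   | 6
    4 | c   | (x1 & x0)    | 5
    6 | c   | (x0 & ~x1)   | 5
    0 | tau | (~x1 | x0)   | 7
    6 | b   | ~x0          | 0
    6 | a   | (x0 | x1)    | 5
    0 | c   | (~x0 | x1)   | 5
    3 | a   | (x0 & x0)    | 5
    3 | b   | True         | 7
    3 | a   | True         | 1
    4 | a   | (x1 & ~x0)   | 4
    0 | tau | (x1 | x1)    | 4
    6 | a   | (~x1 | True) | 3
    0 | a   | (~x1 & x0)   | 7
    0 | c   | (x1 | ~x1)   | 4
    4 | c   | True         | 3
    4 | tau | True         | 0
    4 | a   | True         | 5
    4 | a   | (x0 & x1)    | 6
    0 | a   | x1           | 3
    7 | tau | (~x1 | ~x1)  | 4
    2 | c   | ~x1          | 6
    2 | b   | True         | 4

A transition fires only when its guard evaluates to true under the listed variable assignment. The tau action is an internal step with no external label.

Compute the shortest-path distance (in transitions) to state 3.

Answer: 2

Trace:
Layered search for 3:
  L0 = {0}
  L1 = {4,7}
  L2 = {3,5}
first hit 3 at d=2 via c·c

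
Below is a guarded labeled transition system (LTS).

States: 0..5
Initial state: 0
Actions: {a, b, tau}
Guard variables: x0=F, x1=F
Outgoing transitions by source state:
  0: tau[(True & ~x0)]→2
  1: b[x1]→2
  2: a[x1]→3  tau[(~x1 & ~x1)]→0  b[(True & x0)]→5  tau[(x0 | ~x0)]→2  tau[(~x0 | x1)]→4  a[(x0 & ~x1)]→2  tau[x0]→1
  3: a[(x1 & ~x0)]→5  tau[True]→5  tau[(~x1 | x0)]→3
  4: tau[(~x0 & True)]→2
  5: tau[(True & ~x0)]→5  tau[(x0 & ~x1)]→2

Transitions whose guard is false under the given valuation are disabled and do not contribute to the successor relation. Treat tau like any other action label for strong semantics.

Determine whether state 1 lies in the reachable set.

Answer: UNREACHABLE

Trace:
After dropping false guards: 8 live edges.
Layer 0: {0}
Layer 1: {2}  total {0,2}
Layer 2: {4}  total {0,2,4}
R = {0,2,4}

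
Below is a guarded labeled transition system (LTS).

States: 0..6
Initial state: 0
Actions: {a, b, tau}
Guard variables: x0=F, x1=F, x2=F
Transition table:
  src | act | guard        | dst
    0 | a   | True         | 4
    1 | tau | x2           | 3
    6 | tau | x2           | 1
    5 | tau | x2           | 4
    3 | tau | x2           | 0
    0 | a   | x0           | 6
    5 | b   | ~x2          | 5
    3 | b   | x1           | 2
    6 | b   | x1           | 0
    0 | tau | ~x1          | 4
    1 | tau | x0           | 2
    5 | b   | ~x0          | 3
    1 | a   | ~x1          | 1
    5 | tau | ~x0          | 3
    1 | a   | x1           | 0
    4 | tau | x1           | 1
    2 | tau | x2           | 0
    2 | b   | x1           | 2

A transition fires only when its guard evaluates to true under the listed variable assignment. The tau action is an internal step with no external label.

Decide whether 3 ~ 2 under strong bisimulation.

Bisimulation quotient by refinement:
  round 0: {{0,1,2,3,4,5,6}}
  round 1: {{0},{1},{2,3,4,6},{5}}
stable after 2 split(s): 4 block(s)
[3]={2,3,4,6}  [2]={2,3,4,6}

Answer: BISIMILAR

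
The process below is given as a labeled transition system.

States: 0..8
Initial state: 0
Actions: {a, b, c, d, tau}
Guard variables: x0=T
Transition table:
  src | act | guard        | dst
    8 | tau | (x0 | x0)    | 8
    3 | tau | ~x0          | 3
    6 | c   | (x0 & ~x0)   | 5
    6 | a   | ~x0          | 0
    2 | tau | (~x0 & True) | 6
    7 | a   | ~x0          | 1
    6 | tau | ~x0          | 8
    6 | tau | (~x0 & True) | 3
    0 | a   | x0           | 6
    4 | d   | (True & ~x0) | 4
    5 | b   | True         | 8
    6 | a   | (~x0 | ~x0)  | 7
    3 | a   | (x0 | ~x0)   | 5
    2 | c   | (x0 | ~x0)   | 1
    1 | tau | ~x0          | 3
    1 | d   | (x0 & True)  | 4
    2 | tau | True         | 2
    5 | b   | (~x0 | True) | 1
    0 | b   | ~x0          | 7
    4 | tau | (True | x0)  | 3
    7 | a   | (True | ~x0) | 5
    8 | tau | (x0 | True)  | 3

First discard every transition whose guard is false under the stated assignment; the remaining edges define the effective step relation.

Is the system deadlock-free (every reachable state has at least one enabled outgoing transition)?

Answer: DEADLOCK at state 6

Working:
R = {0,6}
  0: a→6  [1 out]
  6: ∅  [no exit]
Path to 6: a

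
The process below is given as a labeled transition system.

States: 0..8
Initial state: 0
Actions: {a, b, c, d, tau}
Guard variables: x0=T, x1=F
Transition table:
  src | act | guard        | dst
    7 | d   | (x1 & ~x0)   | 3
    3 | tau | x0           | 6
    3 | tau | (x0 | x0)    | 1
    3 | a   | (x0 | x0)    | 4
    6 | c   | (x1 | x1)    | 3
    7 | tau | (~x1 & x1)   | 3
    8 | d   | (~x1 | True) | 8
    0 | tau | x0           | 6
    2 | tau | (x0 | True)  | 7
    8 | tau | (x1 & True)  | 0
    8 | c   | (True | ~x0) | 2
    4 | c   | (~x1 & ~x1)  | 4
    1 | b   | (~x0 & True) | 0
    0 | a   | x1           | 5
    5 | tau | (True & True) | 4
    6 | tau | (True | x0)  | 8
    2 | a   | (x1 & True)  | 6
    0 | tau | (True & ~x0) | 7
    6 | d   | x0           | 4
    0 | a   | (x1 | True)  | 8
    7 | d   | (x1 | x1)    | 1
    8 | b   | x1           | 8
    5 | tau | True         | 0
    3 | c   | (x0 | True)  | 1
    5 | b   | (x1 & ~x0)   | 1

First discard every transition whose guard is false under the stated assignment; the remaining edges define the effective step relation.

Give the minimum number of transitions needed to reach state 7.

Answer: 3

Working:
Breadth-first toward 7:
  Layer 0: {0}
  Layer 1: {6,8}
  Layer 2: {2,4}
  Layer 3: {7}
7 enters at depth 3; path a·c·tau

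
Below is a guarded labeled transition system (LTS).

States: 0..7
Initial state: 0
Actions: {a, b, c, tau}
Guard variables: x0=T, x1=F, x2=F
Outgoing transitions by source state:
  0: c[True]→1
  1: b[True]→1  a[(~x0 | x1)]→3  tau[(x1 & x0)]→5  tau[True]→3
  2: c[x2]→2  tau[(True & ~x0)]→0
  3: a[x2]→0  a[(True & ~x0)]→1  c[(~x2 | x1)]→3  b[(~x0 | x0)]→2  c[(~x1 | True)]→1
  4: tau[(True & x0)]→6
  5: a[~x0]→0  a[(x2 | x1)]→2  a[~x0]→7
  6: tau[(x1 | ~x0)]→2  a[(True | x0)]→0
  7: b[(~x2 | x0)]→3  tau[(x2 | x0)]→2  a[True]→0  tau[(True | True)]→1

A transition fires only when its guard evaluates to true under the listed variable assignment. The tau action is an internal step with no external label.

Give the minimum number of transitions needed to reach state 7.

Answer: UNREACHABLE

Working:
BFS to 7:
  depth 0: {0}
  depth 1: {1}
  depth 2: {3}
  depth 3: {2}
7 never appears.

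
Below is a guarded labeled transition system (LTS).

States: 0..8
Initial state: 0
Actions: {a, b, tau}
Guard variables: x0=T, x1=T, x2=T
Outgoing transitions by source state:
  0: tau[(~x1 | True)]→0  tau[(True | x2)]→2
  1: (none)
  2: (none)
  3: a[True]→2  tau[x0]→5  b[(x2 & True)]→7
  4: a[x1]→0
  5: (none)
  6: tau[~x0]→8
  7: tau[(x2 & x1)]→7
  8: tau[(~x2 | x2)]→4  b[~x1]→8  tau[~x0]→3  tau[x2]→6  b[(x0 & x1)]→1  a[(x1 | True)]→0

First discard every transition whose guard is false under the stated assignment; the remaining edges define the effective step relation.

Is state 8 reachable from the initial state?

Answer: UNREACHABLE

Trace:
11 transition(s) survive guard evaluation.
L0 = {0}
L1 = {2}  cumulative {0,2}
Reach set: {0,2}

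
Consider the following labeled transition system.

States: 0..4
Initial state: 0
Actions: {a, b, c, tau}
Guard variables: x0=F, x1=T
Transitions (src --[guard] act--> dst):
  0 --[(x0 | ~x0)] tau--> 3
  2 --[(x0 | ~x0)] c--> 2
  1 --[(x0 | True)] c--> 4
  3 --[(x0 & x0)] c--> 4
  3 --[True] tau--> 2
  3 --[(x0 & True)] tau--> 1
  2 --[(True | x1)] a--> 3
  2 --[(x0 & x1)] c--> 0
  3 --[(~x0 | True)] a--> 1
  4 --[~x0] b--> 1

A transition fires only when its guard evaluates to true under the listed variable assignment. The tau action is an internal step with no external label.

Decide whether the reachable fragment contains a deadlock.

Answer: DEADLOCK-FREE

Analysis:
R = {0,1,2,3,4}
  0: tau→3  [deg 1]
  1: c→4  [deg 1]
  2: a→3  c→2  [deg 2]
  3: a→1  tau→2  [deg 2]
  4: b→1  [deg 1]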